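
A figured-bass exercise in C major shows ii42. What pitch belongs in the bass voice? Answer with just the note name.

C

ii in C major has root D; the chord is D-F-A-C.
The figure 42 means third inversion — the seventh is in the bass.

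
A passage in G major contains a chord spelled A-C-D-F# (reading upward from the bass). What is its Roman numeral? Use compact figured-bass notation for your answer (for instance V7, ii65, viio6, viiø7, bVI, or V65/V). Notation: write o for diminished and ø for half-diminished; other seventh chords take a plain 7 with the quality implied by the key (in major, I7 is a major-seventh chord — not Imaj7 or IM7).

V43

The pitches D-F#-A-C form a dominant seventh chord rooted on D.
In G major, D is the dominant; the diatonic dominant seventh chord there is V7.
With A in the bass the chord is in second inversion, so the figured bass is 43.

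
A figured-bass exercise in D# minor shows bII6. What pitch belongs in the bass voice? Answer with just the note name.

G#

bII in D# minor has root E; the chord is E-G#-B.
The figure 6 means first inversion — the third is in the bass.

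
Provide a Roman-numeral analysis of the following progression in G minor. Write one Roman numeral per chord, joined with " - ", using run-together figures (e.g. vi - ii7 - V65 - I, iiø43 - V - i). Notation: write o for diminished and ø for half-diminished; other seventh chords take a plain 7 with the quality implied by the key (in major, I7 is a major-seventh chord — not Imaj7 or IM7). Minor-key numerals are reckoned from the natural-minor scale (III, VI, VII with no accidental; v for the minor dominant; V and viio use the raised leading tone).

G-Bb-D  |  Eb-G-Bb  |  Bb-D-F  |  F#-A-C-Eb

G-Bb-D: root G is the tonic; minor triad there is i.
Eb-G-Bb: root Eb is the submediant; major triad there is VI.
Bb-D-F: root Bb is the mediant; major triad there is III.
F#-A-C-Eb: fully diminished seventh chord on F# = scale degree 7 → viio7.

i - VI - III - viio7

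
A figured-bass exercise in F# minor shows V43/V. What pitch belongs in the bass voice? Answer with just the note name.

The applied chord V43/V is rooted on G#: G#-B#-D#-F#.
The figure 43 means second inversion — the fifth is in the bass.

D#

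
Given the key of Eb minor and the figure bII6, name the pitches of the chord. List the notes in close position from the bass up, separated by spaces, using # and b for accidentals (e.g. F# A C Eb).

bII6 is the Neapolitan sixth — a major triad on the lowered second degree, here in its customary first inversion. In Eb minor that root is Fb.
So the chord is Fb-Ab-Cb.
With the 6 figure the chord is in first inversion; from the bass Ab upward in close position it reads Ab-Cb-Fb.

Ab Cb Fb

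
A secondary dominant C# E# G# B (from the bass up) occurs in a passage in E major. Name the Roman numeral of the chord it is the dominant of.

The chord is a dominant seventh chord on C#.
A dominant resolves down a perfect fifth: C# → F#. In E major, F# is scale degree 2, i.e. ii.

ii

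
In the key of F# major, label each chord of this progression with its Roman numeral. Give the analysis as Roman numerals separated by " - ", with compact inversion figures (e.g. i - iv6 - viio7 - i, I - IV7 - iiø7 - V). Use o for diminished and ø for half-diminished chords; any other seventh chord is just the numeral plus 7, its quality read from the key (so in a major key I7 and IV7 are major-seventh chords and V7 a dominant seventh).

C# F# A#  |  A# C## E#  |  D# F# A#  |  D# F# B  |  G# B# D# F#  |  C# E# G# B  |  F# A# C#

I64 - V/vi - vi - IV6 - V7/V - V7 - I

C#-F#-A# has root F#, degree 1 in F# major, so I64.
A#-C##-E#: chromatic; A# is V of vi, so V/vi.
D#-F#-A#: root D# is the submediant; minor triad there is vi.
D#-F#-B has root B, degree 4 in F# major, so IV6.
G#-B#-D#-F#: chromatic; G# is V of V, so V7/V.
C#-E#-G#-B has root C#, degree 5 in F# major, so V7.
F#-A#-C# has root F#, degree 1 in F# major, so I.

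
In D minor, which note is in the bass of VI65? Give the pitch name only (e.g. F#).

D

VI in D minor has root Bb; the chord is Bb-D-F-A.
The figure 65 means first inversion — the third is in the bass.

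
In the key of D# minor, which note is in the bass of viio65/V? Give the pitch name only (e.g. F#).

B#

The applied chord viio65/V is rooted on G##: G##-B#-D#-F#.
The figure 65 means first inversion — the third is in the bass.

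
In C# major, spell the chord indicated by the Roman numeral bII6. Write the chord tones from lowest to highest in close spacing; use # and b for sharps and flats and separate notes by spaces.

F# A D

bII6 is the Neapolitan sixth — a major triad on the lowered second degree, here in its customary first inversion. In C# major that root is D.
So the chord is D-F#-A, a major triad.
With the 6 figure the chord is in first inversion; from the bass F# upward in close position it reads F#-A-D.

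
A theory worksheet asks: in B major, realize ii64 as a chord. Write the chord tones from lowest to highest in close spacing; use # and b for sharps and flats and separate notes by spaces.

G# C# E

The numeral's case and figure indicate a minor triad. In B major its root, the supertonic, is C#.
Stacking thirds from C# gives C#-E-G#.
The figured bass 64 indicates second inversion, placing the fifth (G#) in the bass: G#-C#-E.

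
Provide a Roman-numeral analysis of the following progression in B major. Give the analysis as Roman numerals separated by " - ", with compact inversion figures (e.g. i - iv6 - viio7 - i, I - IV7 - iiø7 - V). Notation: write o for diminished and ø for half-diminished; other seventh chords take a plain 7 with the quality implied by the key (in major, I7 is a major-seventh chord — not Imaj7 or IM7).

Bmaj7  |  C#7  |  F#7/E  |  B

Bmaj7: major seventh chord on B = scale degree 1 → I7.
C#7 is the secondary dominant of V (dominant seventh chord on C#): V7/V.
F#7/E has root F#, degree 5 in B major, so V42.
B: root B is the tonic; major triad there is I.

I7 - V7/V - V42 - I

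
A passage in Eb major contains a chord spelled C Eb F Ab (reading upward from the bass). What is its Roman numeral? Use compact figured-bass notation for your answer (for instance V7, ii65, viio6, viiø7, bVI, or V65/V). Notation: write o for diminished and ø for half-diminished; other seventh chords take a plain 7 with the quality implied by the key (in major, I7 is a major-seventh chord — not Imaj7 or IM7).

ii43

The pitches F-Ab-C-Eb form a minor seventh chord rooted on F.
In Eb major, F is the supertonic; the diatonic minor seventh chord there is ii7.
With C in the bass the chord is in second inversion, so the figured bass is 43.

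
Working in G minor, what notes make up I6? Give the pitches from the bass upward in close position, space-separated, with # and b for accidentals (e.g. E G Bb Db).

Scale degree 1 in G minor is G; here the chord built on it is altered to a major triad. I6 is the major tonic (Picardy third), borrowed from the parallel major.
So the chord is G-B-D, a major triad.
With the 6 figure the chord is in first inversion; from the bass B upward in close position it reads B-D-G.

B D G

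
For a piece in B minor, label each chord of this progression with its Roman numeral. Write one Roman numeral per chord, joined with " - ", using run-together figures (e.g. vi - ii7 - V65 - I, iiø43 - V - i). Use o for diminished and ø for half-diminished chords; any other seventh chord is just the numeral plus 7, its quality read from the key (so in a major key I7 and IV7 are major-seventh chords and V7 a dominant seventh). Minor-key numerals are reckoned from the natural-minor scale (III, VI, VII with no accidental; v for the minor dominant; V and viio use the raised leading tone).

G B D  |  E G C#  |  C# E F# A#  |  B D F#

G-B-D: root G is the submediant; major triad there is VI.
E-G-C#: root C# is the supertonic; diminished triad there is iio6.
C#-E-F#-A#: root F# is the dominant; dominant seventh chord there is V43.
B-D-F# has root B, degree 1 in B minor, so i.

VI - iio6 - V43 - i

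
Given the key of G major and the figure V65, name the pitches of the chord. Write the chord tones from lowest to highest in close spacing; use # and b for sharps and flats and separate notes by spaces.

F# A C D

In G major, the fifth degree is D, and the diatonic chord built there is a dominant seventh chord.
That chord is spelled D-F#-A-C.
The figured bass 65 indicates first inversion, placing the third (F#) in the bass: F#-A-C-D.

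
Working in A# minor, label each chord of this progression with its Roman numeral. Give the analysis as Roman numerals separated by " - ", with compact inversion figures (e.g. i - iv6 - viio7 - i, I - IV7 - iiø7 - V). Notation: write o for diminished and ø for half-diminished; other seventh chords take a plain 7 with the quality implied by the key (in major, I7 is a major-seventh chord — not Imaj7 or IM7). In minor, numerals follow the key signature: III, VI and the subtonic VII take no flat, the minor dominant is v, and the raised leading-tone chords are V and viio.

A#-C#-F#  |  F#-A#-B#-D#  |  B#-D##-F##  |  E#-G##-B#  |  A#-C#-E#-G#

A#-C#-F#: root F# is the submediant; major triad there is VI6.
F#-A#-B#-D#: half-diminished seventh chord on B# = scale degree 2 → iiø43.
B#-D##-F## is the secondary dominant of V (major triad on B#): V/V.
E#-G##-B# has root E#, degree 5 in A# minor, so V.
A#-C#-E#-G#: minor seventh chord on A# = scale degree 1 → i7.

VI6 - iiø43 - V/V - V - i7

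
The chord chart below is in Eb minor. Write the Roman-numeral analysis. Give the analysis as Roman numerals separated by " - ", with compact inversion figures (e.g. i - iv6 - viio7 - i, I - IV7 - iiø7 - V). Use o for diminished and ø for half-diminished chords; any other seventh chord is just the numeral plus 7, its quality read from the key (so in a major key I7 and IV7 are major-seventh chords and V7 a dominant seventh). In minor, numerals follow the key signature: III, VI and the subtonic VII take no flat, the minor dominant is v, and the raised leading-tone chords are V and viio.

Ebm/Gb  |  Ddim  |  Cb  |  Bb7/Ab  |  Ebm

Ebm/Gb: root Eb is the tonic; minor triad there is i6.
Ddim: diminished triad on D = scale degree 7 → viio.
Cb: root Cb is the submediant; major triad there is VI.
Bb7/Ab has root Bb, degree 5 in Eb minor, so V42.
Ebm: root Eb is the tonic; minor triad there is i.

i6 - viio - VI - V42 - i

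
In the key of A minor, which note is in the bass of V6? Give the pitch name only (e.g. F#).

V in A minor has root E; the chord is E-G#-B.
The figure 6 means first inversion — the third is in the bass.

G#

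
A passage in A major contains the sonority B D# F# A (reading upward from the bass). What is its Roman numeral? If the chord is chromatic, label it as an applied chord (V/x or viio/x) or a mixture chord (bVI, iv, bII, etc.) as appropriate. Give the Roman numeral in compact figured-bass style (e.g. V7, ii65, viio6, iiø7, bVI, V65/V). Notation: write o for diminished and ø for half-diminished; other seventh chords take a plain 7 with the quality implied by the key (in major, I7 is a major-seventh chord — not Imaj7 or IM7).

Stacked in thirds the chord is B-D#-F#-A: a dominant seventh chord on B.
B is not a diatonic chord root with this quality in A major, but it lies a perfect fifth above E (V), so the chord functions as an applied dominant of V.

V7/V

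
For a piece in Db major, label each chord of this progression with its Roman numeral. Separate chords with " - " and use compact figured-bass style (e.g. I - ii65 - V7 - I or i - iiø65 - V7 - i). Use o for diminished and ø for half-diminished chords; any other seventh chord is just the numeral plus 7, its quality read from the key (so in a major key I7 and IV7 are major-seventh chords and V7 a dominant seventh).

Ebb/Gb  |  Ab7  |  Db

Ebb/Gb: Ebb with this quality isn't in the key; a major triad on b2 is the Neapolitan sixth, bII6 (third, Gb, in the bass — hence the 6).
Ab7 has root Ab, degree 5 in Db major, so V7.
Db has root Db, degree 1 in Db major, so I.

bII6 - V7 - I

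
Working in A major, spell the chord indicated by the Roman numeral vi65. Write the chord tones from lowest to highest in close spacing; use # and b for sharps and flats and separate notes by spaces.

A C# E F#

The numeral's case and figure indicate a minor seventh chord. In A major its root, scale degree 6, is F#.
That chord is spelled F#-A-C#-E.
With the 65 figure the chord is in first inversion; from the bass A upward in close position it reads A-C#-E-F#.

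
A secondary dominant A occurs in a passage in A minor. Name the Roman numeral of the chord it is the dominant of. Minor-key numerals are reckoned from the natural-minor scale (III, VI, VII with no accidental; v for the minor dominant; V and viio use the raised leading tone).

The chord is a major triad on A.
A dominant resolves down a perfect fifth: A → D. In A minor, D is scale degree 4, i.e. iv.

iv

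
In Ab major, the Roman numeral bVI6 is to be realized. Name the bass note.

Ab

bVI in Ab major has root Fb; the chord is Fb-Ab-Cb.
The figure 6 means first inversion — the third is in the bass.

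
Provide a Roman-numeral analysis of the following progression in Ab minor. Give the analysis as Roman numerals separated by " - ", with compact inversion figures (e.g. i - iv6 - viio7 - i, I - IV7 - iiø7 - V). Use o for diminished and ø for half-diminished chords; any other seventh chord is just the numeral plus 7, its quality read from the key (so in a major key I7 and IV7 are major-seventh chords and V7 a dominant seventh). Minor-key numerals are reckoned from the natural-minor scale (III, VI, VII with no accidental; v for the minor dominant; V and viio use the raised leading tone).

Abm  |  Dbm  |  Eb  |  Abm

Abm: root Ab is the tonic; minor triad there is i.
Dbm: root Db is the subdominant; minor triad there is iv.
Eb: root Eb is the dominant; major triad there is V.
Abm: root Ab is the tonic; minor triad there is i.

i - iv - V - i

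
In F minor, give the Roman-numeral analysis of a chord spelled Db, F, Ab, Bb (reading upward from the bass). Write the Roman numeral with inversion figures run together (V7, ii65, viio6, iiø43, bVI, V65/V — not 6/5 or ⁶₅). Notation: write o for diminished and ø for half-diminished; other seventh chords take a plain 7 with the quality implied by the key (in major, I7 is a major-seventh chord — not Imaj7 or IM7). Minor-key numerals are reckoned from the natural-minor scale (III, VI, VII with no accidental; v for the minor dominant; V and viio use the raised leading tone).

iv65

Stacked in thirds the chord is Bb-Db-F-Ab: a minor seventh chord on Bb.
In F minor, Bb is the subdominant; the diatonic minor seventh chord there is iv7.
With Db in the bass the chord is in first inversion, so the figured bass is 65.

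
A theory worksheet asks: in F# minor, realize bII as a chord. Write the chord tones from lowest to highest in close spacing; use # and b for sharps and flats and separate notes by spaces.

Scale degree 2 in F# minor is G#; lowering it a half step gives G. bII is the Neapolitan chord — a major triad on the lowered second degree.
So the chord is G-B-D.

G B D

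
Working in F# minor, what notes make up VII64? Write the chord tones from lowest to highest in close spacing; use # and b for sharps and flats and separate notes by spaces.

The numeral's case and figure indicate a major triad. In F# minor its root, the subtonic, is E.
That chord is spelled E-G#-B.
With the 64 figure the chord is in second inversion; from the bass B upward in close position it reads B-E-G#.

B E G#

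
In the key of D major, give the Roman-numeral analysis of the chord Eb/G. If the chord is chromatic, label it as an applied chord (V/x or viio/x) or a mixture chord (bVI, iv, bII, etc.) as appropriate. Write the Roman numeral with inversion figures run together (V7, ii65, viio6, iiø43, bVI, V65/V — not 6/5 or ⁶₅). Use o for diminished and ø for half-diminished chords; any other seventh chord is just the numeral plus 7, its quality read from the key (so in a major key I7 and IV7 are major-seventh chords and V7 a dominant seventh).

bII6

The pitches Eb-G-Bb form a major triad rooted on Eb.
Eb is the lowered second degree of D major (diatonic 2 would be E). This is the Neapolitan sixth — a major triad on the lowered second degree, here in its customary first inversion.
With G in the bass the chord is in first inversion, so the figured bass is 6.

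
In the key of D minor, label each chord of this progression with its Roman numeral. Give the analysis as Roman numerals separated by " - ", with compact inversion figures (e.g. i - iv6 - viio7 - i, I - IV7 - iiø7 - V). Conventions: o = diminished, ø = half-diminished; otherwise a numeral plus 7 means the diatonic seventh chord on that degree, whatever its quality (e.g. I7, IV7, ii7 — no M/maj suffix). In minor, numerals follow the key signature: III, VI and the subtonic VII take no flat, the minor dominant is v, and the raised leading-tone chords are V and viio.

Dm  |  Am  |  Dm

Dm: minor triad on D = scale degree 1 → i.
Am has root A, degree 5 in D minor, so v.
Dm: root D is the tonic; minor triad there is i.

i - v - i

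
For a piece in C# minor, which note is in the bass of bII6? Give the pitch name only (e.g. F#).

F#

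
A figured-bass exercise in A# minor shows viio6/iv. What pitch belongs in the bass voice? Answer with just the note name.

E#

The applied chord viio6/iv is rooted on C##: C##-E#-G#.
The figure 6 means first inversion — the third is in the bass.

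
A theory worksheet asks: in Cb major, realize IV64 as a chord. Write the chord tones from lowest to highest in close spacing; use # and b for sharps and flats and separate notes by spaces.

In Cb major, scale degree 4 is Fb, and the diatonic chord built there is a major triad.
Stacking thirds from Fb gives Fb-Ab-Cb.
The figured bass 64 indicates second inversion, placing the fifth (Cb) in the bass: Cb-Fb-Ab.

Cb Fb Ab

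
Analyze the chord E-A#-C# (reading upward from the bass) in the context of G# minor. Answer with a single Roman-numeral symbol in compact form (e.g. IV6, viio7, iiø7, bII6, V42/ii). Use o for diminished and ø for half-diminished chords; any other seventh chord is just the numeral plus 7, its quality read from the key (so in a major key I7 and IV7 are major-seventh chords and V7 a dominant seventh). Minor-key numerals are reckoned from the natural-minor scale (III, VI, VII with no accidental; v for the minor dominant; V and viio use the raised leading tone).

iio64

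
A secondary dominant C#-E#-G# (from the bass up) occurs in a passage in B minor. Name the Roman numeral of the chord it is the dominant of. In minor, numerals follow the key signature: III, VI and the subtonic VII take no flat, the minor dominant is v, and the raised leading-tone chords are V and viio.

The chord is a major triad on C#.
A dominant resolves down a perfect fifth: C# → F#. In B minor, F# is scale degree 5, i.e. V.

V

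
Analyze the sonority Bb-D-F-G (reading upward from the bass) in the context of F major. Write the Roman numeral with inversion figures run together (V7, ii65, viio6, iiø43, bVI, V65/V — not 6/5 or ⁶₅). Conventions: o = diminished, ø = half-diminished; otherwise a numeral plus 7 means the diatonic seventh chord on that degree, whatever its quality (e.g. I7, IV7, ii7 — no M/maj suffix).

The pitches G-Bb-D-F form a minor seventh chord rooted on G.
G is scale degree 2 in F major, and a minor seventh chord on that degree is written ii7.
With Bb in the bass the chord is in first inversion, so the figured bass is 65.

ii65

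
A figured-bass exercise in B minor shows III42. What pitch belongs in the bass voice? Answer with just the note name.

C#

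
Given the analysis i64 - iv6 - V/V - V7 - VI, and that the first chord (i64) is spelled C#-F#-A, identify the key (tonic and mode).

i64 is given as C#-F#-A — a minor triad with root F#.
If F# is scale degree 1 and the mode makes that degree carry a minor triad, the tonic is F# and the mode is minor.

F# minor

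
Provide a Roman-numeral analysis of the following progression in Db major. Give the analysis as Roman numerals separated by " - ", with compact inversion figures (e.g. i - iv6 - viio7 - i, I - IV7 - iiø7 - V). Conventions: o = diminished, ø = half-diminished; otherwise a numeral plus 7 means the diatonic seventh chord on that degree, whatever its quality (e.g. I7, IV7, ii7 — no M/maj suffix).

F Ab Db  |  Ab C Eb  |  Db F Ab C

I6 - V - I7

F-Ab-Db: root Db is the tonic; major triad there is I6.
Ab-C-Eb: root Ab is the dominant; major triad there is V.
Db-F-Ab-C: major seventh chord on Db = scale degree 1 → I7.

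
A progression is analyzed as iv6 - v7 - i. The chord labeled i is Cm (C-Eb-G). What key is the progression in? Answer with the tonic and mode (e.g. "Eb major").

The anchor chord is a minor triad on C, labeled i.
If C is scale degree 1 and the mode makes that degree carry a minor triad, the tonic is C and the mode is minor.

C minor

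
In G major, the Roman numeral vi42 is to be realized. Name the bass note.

D

vi in G major has root E; the chord is E-G-B-D.
The figure 42 means third inversion — the seventh is in the bass.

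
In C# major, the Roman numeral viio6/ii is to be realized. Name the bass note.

E#

The applied chord viio6/ii is rooted on C##: C##-E#-G#.
The figure 6 means first inversion — the third is in the bass.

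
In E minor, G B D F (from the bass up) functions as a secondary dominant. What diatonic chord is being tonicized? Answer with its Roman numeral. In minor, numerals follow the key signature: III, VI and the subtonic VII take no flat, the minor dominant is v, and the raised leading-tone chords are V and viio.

The chord is a dominant seventh chord on G.
A dominant resolves down a perfect fifth: G → C. In E minor, C is scale degree 6, i.e. VI.

VI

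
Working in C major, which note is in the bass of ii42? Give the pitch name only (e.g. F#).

ii in C major has root D; the chord is D-F-A-C.
The figure 42 means third inversion — the seventh is in the bass.

C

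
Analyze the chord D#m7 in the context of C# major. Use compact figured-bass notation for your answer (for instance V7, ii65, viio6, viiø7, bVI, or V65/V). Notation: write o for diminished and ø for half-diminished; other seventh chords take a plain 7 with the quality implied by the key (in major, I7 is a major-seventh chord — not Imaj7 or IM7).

ii7

The pitches D#-F#-A#-C# form a minor seventh chord rooted on D#.
D# is scale degree 2 in C# major, and a minor seventh chord on that degree is written ii7.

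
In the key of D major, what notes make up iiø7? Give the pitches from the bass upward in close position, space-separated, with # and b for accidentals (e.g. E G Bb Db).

E G Bb D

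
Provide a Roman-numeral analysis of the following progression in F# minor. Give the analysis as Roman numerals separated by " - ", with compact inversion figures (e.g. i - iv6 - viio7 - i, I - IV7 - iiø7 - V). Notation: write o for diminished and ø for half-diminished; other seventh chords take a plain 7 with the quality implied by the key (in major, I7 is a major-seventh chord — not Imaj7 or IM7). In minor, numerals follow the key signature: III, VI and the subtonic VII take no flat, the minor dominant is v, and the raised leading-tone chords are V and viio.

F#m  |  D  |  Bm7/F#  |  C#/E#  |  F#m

i - VI - iv43 - V6 - i

F#m: root F# is the tonic; minor triad there is i.
D: root D is the submediant; major triad there is VI.
Bm7/F#: minor seventh chord on B = scale degree 4 → iv43.
C#/E#: root C# is the dominant; major triad there is V6.
F#m has root F#, degree 1 in F# minor, so i.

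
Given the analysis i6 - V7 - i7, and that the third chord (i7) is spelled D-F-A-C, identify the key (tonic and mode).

D minor

The anchor chord is a minor seventh chord on D, labeled i7.
If D is scale degree 1 and the mode makes that degree carry a minor seventh chord, the tonic is D and the mode is minor.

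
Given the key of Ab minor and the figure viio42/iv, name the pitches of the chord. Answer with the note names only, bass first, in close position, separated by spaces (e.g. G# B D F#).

Bbb C Eb Gb

The slash marks an applied leading-tone chord: viio of iv. In Ab minor, iv is Db, so the leading tone to it is C, a half step below.
Building a fully diminished seventh chord on C gives C-Eb-Gb-Bbb.
With the 42 figure the chord is in third inversion; from the bass Bbb upward in close position it reads Bbb-C-Eb-Gb.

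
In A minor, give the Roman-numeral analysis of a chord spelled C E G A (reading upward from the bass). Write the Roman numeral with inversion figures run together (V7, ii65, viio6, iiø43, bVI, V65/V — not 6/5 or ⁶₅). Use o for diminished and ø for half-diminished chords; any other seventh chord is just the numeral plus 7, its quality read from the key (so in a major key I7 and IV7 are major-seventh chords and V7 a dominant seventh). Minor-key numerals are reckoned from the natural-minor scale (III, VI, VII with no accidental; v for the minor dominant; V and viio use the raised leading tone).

i65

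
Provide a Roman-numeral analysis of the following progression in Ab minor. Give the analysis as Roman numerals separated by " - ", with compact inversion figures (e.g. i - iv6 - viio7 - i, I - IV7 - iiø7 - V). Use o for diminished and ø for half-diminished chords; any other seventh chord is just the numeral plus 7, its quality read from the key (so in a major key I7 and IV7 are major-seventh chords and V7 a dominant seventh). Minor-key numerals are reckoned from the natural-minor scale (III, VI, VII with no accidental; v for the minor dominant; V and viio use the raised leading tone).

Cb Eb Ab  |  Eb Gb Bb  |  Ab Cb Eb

Cb-Eb-Ab: minor triad on Ab = scale degree 1 → i6.
Eb-Gb-Bb has root Eb, degree 5 in Ab minor, so v.
Ab-Cb-Eb: root Ab is the tonic; minor triad there is i.

i6 - v - i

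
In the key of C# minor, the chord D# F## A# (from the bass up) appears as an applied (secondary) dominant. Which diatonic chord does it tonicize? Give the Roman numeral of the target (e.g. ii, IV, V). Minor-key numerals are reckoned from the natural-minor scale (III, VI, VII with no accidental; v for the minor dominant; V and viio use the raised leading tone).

The chord is a major triad on D#.
A dominant resolves down a perfect fifth: D# → G#. In C# minor, G# is scale degree 5, i.e. V.

V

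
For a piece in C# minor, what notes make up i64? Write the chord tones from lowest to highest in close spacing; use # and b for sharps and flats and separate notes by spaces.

The numeral's case and figure indicate a minor triad. In C# minor its root, scale degree 1, is C#.
Stacking thirds from C# gives C#-E-G#.
With the 64 figure the chord is in second inversion; from the bass G# upward in close position it reads G#-C#-E.

G# C# E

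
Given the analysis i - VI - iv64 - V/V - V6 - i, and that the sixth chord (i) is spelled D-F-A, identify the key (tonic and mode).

D minor

The chord Dm is a minor triad rooted on D; its label is i.
If D is scale degree 1 and the mode makes that degree carry a minor triad, the tonic is D and the mode is minor.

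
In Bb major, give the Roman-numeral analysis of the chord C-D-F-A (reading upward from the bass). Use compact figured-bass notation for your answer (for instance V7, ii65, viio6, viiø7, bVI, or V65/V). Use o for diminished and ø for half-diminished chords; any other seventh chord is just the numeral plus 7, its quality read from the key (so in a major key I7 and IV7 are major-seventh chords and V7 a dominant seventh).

iii42

Stacked in thirds the chord is D-F-A-C: a minor seventh chord on D.
D is scale degree 3 in Bb major, and a minor seventh chord on that degree is written iii7.
With C in the bass the chord is in third inversion, so the figured bass is 42.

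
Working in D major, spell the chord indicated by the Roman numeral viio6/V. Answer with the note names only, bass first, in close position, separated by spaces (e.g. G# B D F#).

B D G#

viio6/V is a secondary leading-tone chord. The target V is A in D major; the applied chord is rooted a semitone below, on G#.
Building a diminished triad on G# gives G#-B-D.
With the 6 figure the chord is in first inversion; from the bass B upward in close position it reads B-D-G#.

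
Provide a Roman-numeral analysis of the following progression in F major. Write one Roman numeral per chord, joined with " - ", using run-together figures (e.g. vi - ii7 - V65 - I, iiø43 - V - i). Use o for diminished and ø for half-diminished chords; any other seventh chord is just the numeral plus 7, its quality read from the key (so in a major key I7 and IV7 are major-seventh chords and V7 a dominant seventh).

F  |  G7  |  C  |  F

F has root F, degree 1 in F major, so I.
G7 is the secondary dominant of V (dominant seventh chord on G): V7/V.
C: root C is the dominant; major triad there is V.
F: root F is the tonic; major triad there is I.

I - V7/V - V - I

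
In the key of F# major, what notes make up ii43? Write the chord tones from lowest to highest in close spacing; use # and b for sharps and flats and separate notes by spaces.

D# F# G# B

In F# major, the supertonic is G#, and the diatonic chord built there is a minor seventh chord.
Stacking thirds from G# gives G#-B-D#-F#.
With the 43 figure the chord is in second inversion; from the bass D# upward in close position it reads D#-F#-G#-B.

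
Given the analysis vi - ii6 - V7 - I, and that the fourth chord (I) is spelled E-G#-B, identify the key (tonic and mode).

E major

I is given as E-G#-B — a major triad with root E.
If E is scale degree 1 and the mode makes that degree carry a major triad, the tonic is E and the mode is major.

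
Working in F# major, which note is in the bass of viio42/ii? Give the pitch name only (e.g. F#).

The applied chord viio42/ii is rooted on F##: F##-A#-C#-E.
The figure 42 means third inversion — the seventh is in the bass.

E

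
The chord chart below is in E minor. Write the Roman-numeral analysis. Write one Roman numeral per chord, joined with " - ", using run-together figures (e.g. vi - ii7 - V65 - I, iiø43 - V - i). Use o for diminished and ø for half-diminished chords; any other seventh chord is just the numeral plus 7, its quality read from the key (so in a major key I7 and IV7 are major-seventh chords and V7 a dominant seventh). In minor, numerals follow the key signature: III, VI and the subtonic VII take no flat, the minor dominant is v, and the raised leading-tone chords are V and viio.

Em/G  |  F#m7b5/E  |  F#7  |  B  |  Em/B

Em/G: root E is the tonic; minor triad there is i6.
F#m7b5/E: root F# is the supertonic; half-diminished seventh chord there is iiø42.
F#7: a dominant seventh chord on F#, the applied dominant of V → V7/V.
B: root B is the dominant; major triad there is V.
Em/B has root E, degree 1 in E minor, so i64.

i6 - iiø42 - V7/V - V - i64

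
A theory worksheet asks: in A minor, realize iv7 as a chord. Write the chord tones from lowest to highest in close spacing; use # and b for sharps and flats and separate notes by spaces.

D F A C

The numeral's case and figure indicate a minor seventh chord. In A minor its root, scale degree 4, is D.
Stacking thirds from D gives D-F-A-C.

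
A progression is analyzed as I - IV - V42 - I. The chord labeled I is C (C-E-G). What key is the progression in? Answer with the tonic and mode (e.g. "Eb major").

C major

I is given as C-E-G — a major triad with root C.
If C is scale degree 1 and the mode makes that degree carry a major triad, the tonic is C and the mode is major.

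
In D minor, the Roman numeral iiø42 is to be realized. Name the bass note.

D

iiø in D minor has root E; the chord is E-G-Bb-D.
The figure 42 means third inversion — the seventh is in the bass.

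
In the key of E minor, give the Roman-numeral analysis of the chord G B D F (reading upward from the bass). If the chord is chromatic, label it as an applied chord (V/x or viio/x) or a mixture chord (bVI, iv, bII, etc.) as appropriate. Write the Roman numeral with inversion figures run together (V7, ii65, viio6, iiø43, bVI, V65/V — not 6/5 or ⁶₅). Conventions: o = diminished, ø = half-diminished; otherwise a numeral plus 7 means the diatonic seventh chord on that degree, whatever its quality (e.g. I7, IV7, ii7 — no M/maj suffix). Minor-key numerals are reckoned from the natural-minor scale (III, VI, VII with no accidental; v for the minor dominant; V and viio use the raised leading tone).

Stacked in thirds the chord is G-B-D-F: a dominant seventh chord on G.
G is not a diatonic chord root with this quality in E minor, but it lies a perfect fifth above C (VI), so the chord functions as an applied dominant of VI.

V7/VI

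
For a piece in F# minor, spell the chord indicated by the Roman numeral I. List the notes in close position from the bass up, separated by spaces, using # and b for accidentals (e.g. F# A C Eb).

F# A# C#

Scale degree 1 in F# minor is F#; here the chord built on it is altered to a major triad. I is the major tonic (Picardy third), borrowed from the parallel major.
So the chord is F#-A#-C#, a major triad.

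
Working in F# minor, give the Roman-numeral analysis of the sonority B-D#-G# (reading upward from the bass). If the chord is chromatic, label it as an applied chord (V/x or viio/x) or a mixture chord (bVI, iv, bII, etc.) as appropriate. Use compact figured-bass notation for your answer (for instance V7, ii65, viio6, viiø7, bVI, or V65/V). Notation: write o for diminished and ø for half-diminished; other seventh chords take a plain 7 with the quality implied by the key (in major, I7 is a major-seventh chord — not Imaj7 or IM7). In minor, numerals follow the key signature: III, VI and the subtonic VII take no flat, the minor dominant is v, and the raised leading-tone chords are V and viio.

Stacked in thirds the chord is G#-B-D#: a minor triad on G#.
G# is the second degree of F# minor. This is the minor supertonic, borrowed from the parallel major (the Dorian ii).
With B in the bass the chord is in first inversion, so the figured bass is 6.

ii6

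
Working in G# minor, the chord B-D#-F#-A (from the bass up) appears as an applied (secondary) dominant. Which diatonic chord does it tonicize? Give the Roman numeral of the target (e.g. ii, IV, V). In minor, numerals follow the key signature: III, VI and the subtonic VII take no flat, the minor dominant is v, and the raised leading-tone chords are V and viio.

The chord is a dominant seventh chord on B.
A dominant resolves down a perfect fifth: B → E. In G# minor, E is scale degree 6, i.e. VI.

VI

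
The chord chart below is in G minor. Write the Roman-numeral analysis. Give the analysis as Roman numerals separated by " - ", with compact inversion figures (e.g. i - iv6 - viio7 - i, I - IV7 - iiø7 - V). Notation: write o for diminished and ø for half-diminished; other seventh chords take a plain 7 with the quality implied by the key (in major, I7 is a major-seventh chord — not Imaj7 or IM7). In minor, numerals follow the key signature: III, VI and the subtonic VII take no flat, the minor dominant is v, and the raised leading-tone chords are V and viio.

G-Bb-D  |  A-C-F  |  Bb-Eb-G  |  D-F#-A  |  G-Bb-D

G-Bb-D: minor triad on G = scale degree 1 → i.
A-C-F has root F, degree 7 in G minor, so VII6.
Bb-Eb-G: root Eb is the submediant; major triad there is VI64.
D-F#-A: root D is the dominant; major triad there is V.
G-Bb-D: minor triad on G = scale degree 1 → i.

i - VII6 - VI64 - V - i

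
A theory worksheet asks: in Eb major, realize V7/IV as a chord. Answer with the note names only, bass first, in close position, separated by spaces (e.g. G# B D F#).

The slash means an applied dominant: we want the dominant of IV. In Eb major, IV is Ab major, and its dominant is built on Eb.
Building a dominant seventh chord on Eb gives Eb-G-Bb-Db.

Eb G Bb Db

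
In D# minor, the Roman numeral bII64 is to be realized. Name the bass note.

B

bII in D# minor has root E; the chord is E-G#-B.
The figure 64 means second inversion — the fifth is in the bass.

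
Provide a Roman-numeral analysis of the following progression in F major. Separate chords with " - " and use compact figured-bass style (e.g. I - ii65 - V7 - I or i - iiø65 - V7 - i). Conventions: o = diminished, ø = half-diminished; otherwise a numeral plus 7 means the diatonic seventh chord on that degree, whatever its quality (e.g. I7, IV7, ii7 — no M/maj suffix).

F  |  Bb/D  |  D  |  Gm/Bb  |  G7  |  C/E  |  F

I - IV6 - V/ii - ii6 - V7/V - V6 - I

F: root F is the tonic; major triad there is I.
Bb/D: major triad on Bb = scale degree 4 → IV6.
D: a major triad on D, the applied dominant of ii → V/ii.
Gm/Bb: minor triad on G = scale degree 2 → ii6.
G7: chromatic; G is V of V, so V7/V.
C/E: root C is the dominant; major triad there is V6.
F has root F, degree 1 in F major, so I.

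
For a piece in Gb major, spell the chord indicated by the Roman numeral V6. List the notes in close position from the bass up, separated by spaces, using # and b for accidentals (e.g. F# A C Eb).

F Ab Db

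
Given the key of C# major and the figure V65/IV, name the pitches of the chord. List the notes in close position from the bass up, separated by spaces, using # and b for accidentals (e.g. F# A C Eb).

E# G# B C#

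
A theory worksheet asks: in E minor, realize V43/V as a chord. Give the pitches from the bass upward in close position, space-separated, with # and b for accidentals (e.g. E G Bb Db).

C# E F# A#

V43/V is a secondary dominant — the dominant seventh of V. V in E minor is B, so the applied chord's root is F#, a perfect fifth above.
Building a dominant seventh chord on F# gives F#-A#-C#-E.
The figured bass 43 indicates second inversion, placing the fifth (C#) in the bass: C#-E-F#-A#.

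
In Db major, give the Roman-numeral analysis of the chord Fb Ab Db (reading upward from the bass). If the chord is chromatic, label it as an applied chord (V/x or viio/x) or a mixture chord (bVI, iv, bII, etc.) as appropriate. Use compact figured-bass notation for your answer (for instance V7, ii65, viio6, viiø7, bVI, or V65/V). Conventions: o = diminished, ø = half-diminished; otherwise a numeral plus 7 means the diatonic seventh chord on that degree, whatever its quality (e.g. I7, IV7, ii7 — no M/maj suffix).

Stacked in thirds the chord is Db-Fb-Ab: a minor triad on Db.
Db is the first degree of Db major. This is the minor tonic, borrowed from the parallel minor.
With Fb in the bass the chord is in first inversion, so the figured bass is 6.

i6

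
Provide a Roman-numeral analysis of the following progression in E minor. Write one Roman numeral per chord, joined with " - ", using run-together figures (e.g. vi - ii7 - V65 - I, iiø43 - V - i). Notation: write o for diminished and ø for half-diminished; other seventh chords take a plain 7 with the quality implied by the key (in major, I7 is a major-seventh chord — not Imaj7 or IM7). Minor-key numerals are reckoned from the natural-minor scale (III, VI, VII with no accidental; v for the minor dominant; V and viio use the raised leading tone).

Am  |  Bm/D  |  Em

iv - v6 - i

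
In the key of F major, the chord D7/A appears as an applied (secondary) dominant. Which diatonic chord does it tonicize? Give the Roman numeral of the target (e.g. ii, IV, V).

ii

The chord is a dominant seventh chord on D.
A dominant resolves down a perfect fifth: D → G. In F major, G is scale degree 2, i.e. ii.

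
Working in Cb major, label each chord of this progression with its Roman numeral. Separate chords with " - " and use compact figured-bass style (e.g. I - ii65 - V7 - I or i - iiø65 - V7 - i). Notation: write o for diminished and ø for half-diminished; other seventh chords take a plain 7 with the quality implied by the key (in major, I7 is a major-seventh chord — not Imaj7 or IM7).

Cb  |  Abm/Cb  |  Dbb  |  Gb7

I - vi6 - bII - V7

Cb: major triad on Cb = scale degree 1 → I.
Abm/Cb: minor triad on Ab = scale degree 6 → vi6.
Dbb: major triad on Dbb — chromatic; Dbb is the lowered second degree, so this is the Neapolitan chord, bII.
Gb7: dominant seventh chord on Gb = scale degree 5 → V7.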